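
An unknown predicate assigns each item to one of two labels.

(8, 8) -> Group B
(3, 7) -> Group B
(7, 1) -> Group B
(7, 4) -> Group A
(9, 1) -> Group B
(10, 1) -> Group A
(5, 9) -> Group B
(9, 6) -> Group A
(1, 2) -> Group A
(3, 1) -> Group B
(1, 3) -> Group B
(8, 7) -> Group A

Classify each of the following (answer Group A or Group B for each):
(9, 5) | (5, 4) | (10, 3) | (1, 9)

'Group A' ⟺ sum is odd.
(9, 5): 9+5 = 14, does not fit → Group B.
(5, 4): 5+4 = 9, fits → Group A.
(10, 3): 10+3 = 13, fits → Group A.
(1, 9): 1+9 = 10, does not fit → Group B.

Group B, Group A, Group A, Group B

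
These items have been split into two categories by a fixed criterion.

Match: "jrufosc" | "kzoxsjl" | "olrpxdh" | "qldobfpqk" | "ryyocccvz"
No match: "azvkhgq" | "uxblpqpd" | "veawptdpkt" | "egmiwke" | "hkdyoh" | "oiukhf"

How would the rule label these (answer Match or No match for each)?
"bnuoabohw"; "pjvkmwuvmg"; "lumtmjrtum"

The simplest hypothesis consistent with all the labels is: odd length AND contains 'o'.
"bnuoabohw" → length 9, has 'o' → Match. "pjvkmwuvmg" → length 10, no 'o' → No match. "lumtmjrtum" → length 10, no 'o' → No match.

Match, No match, No match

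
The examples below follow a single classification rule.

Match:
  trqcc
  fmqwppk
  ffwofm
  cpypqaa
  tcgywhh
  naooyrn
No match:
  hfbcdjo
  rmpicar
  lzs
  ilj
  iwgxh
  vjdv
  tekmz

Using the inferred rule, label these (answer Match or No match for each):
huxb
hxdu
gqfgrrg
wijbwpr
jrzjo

Comparing the two groups points to one rule — has a double letter.
huxb — no doubled letter, hence No match.
hxdu — no doubled letter, hence No match.
gqfgrrg — 'rr' doubled, hence Match.
wijbwpr — no doubled letter, hence No match.
jrzjo — no doubled letter, hence No match.

No match, No match, Match, No match, No match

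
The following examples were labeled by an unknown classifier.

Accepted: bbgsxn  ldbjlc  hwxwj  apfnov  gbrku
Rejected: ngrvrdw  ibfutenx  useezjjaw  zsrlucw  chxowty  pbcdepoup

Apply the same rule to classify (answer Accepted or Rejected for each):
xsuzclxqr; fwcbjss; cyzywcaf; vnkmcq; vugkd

Rejected, Rejected, Rejected, Accepted, Accepted

All 'Accepted' examples share one property — length ≤ 6 — and every 'Rejected' example lacks it.
Rejected: xsuzclxqr, since length 9. Rejected: fwcbjss, since length 7. Rejected: cyzywcaf, since length 8. Accepted: vnkmcq, since length 6. Accepted: vugkd, since length 5.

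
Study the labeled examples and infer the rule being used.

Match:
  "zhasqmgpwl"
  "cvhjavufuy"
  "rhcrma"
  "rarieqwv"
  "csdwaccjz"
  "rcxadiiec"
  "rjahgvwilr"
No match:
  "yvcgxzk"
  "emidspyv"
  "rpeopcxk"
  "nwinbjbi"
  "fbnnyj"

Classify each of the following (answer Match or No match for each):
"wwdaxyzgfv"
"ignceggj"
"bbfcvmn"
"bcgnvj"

Match, No match, No match, No match

All 'Match' examples share one property — contains 'a' — and every 'No match' example lacks it.
"wwdaxyzgfv": Match (has 'a').
"ignceggj": No match (no 'a').
"bbfcvmn": No match (no 'a').
"bcgnvj": No match (no 'a').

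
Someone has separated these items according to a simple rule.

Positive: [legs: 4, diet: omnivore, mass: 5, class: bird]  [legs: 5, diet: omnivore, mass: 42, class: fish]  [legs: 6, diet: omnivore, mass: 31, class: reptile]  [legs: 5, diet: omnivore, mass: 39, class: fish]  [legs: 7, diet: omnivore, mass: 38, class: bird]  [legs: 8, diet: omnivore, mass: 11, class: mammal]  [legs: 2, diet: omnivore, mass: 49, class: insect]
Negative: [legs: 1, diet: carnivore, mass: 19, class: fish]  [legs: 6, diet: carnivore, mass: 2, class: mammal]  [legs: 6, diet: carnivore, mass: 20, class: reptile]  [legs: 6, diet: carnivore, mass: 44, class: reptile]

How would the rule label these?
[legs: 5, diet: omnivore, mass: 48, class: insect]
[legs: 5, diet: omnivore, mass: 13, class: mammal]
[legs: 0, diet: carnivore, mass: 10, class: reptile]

The pattern is that an item is 'Positive' exactly when: diet is omnivore.
[legs: 5, diet: omnivore, mass: 48, class: insect] — diet is omnivore, hence Positive. [legs: 5, diet: omnivore, mass: 13, class: mammal] — diet is omnivore, hence Positive. [legs: 0, diet: carnivore, mass: 10, class: reptile] — diet is carnivore, hence Negative.

Positive, Positive, Negative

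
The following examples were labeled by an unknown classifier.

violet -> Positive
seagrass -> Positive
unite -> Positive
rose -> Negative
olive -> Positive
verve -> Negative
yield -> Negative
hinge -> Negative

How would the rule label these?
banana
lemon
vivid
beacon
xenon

Positive, Negative, Negative, Positive, Negative

'Positive' ⟺ has ≥ 3 vowels.
Positive: banana, since 3 vowels. Negative: lemon, since 2 vowels. Negative: vivid, since 2 vowels. Positive: beacon, since 3 vowels. Negative: xenon, since 2 vowels.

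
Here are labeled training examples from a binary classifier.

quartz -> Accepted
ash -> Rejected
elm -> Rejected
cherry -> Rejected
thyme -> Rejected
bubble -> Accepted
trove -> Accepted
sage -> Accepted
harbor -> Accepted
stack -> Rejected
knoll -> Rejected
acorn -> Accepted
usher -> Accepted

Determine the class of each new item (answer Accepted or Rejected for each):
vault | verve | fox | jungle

Accepted, Accepted, Rejected, Accepted

'Accepted' ⟺ has ≥ 2 vowels.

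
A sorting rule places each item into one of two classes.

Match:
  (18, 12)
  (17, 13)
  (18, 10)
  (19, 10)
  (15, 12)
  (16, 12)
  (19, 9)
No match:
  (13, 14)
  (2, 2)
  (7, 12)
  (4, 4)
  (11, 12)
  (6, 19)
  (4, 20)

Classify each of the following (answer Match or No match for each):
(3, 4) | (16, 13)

All 'Match' examples share one property — first > second — and every 'No match' example lacks it.
(3, 4): 3 < 4 — doesn't qualify, so No match.
(16, 13): 16 > 13 — checks out, so Match.

No match, Match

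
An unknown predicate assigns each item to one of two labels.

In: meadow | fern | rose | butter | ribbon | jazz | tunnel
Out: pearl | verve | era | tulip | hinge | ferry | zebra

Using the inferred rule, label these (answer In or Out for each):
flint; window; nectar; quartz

The rule appears to be: even length.
flint: length 5 — does not satisfy this, so Out. window: length 6 — fits, so In. nectar: length 6 — fits, so In. quartz: length 6 — fits, so In.

Out, In, In, In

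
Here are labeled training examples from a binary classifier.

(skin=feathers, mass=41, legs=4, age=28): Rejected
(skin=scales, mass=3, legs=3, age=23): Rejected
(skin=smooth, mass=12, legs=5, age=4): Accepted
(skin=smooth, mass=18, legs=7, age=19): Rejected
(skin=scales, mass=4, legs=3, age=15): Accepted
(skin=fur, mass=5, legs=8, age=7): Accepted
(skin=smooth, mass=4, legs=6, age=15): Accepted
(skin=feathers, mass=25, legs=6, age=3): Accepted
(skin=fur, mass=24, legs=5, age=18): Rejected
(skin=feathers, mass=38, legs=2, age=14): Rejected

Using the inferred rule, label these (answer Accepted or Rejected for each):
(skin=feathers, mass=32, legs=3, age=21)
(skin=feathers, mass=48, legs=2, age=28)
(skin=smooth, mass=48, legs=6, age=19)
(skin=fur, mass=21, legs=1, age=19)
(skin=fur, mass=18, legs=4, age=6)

Rejected, Rejected, Rejected, Rejected, Accepted

Rule: age ≤ 15 AND legs ≥ 3. This holds for each 'Accepted' example and fails for each 'Rejected' one.
(skin=feathers, mass=32, legs=3, age=21) — age = 21, legs = 3, hence Rejected.
(skin=feathers, mass=48, legs=2, age=28) — age = 28, legs = 2, hence Rejected.
(skin=smooth, mass=48, legs=6, age=19) — age = 19, legs = 6, hence Rejected.
(skin=fur, mass=21, legs=1, age=19) — age = 19, legs = 1, hence Rejected.
(skin=fur, mass=18, legs=4, age=6) — age = 6, legs = 4, hence Accepted.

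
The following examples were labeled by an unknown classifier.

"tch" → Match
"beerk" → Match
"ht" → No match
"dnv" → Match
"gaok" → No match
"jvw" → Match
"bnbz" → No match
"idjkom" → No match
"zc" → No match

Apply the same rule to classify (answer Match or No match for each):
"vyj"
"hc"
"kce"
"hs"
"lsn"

The distinguishing property — odd length — holds for all the 'Match' cases and none of the 'No match' cases.
"vyj": length 3 — matches, so Match.
"hc": length 2 — does not fit, so No match.
"kce": length 3 — matches, so Match.
"hs": length 2 — does not fit, so No match.
"lsn": length 3 — matches, so Match.

Match, No match, Match, No match, Match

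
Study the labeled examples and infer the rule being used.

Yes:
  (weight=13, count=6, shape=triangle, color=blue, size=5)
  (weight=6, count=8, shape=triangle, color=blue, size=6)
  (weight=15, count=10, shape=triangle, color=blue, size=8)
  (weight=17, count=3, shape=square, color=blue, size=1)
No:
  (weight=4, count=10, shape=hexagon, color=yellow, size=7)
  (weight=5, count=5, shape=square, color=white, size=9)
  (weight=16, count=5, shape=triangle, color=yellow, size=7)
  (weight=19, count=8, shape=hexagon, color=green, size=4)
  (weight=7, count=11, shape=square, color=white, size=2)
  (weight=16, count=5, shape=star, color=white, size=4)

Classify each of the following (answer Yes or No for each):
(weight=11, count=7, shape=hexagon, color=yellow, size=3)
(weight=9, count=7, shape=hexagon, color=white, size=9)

The classifier is using: color is blue.
(weight=11, count=7, shape=hexagon, color=yellow, size=3) → color is yellow → No. (weight=9, count=7, shape=hexagon, color=white, size=9) → color is white → No.

No, No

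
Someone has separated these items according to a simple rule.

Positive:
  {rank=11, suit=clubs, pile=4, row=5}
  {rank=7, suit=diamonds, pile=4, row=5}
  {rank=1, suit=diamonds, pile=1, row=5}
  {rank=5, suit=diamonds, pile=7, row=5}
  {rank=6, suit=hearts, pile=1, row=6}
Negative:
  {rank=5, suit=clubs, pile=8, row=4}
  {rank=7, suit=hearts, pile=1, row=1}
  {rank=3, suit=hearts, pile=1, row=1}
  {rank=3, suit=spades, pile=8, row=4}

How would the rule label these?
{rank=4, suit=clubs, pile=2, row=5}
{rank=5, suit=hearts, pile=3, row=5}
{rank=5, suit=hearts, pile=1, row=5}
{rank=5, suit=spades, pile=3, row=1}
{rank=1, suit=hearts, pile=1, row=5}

Positive, Positive, Positive, Negative, Positive

'Positive' ⟺ row ≥ 5.
{rank=4, suit=clubs, pile=2, row=5}: row = 5 — satisfies this, so Positive. {rank=5, suit=hearts, pile=3, row=5}: row = 5 — satisfies this, so Positive. {rank=5, suit=hearts, pile=1, row=5}: row = 5 — satisfies this, so Positive. {rank=5, suit=spades, pile=3, row=1}: row = 1 — doesn't match, so Negative. {rank=1, suit=hearts, pile=1, row=5}: row = 5 — satisfies this, so Positive.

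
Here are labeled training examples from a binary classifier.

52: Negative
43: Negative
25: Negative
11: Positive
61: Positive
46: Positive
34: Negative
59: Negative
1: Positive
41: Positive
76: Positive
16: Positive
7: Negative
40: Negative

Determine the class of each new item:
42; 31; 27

Negative, Positive, Negative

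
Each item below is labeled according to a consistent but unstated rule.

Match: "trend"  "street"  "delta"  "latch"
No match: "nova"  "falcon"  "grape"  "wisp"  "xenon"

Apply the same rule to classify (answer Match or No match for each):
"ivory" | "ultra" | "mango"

No match, Match, No match

Comparing the two groups points to one rule — contains 't'.
No match: "ivory", since no 't'. Match: "ultra", since has 't'. No match: "mango", since no 't'.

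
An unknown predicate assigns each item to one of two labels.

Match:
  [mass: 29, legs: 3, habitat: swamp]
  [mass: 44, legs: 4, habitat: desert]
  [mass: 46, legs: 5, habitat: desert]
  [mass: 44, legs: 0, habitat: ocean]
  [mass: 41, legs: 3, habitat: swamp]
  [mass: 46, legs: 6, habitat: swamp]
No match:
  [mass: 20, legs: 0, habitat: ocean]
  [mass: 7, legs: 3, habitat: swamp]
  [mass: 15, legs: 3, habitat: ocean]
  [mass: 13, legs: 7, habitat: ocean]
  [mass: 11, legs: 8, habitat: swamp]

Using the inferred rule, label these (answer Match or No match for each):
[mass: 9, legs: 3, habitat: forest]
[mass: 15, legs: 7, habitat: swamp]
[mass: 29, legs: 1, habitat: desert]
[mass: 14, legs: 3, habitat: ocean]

No match, No match, Match, No match

All 'Match' examples share one property — mass ≥ 29 — and every 'No match' example lacks it.
[mass: 9, legs: 3, habitat: forest]: mass = 9 — doesn't match, so No match.
[mass: 15, legs: 7, habitat: swamp]: mass = 15 — doesn't match, so No match.
[mass: 29, legs: 1, habitat: desert]: mass = 29 — qualifies, so Match.
[mass: 14, legs: 3, habitat: ocean]: mass = 14 — doesn't match, so No match.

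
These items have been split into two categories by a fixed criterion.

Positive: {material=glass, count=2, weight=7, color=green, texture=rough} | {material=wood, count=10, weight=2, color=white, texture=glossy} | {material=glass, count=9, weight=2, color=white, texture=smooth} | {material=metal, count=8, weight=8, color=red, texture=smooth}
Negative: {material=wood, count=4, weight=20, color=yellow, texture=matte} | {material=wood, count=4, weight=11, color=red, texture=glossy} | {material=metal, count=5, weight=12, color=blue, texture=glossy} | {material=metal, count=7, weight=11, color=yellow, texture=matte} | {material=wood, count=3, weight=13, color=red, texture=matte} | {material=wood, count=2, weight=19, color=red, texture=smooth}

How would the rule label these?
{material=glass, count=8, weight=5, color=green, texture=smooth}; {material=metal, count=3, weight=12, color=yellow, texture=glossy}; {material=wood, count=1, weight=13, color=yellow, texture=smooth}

Rule: weight ≤ 8. This holds for each 'Positive' example and fails for each 'Negative' one.
{material=glass, count=8, weight=5, color=green, texture=smooth}: weight = 5 — has this property, so Positive.
{material=metal, count=3, weight=12, color=yellow, texture=glossy}: weight = 12 — does not satisfy this, so Negative.
{material=wood, count=1, weight=13, color=yellow, texture=smooth}: weight = 13 — does not satisfy this, so Negative.

Positive, Negative, Negative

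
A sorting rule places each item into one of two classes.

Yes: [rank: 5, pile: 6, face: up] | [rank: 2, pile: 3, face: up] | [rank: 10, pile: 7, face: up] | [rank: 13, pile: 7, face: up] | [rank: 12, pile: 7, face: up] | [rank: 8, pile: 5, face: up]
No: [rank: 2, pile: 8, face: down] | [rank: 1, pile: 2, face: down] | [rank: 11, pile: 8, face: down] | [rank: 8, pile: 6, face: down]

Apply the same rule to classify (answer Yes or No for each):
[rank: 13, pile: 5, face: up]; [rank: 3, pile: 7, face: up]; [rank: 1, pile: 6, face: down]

Yes, Yes, No

The common property of the 'Yes' items is: face is up. No 'No' item has it.
[rank: 13, pile: 5, face: up]: face is up — checks out, so Yes. [rank: 3, pile: 7, face: up]: face is up — checks out, so Yes. [rank: 1, pile: 6, face: down]: face is down — doesn't qualify, so No.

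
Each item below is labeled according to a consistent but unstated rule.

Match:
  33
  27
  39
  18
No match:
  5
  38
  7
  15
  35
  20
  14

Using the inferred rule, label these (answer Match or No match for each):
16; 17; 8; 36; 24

Every 'Match' example satisfies: multiple of 3 AND at least 18. None of the 'No match' examples do.
16: 16 = 3·5 + 1, 16 < 18, doesn't match → No match.
17: 17 = 3·5 + 2, 17 < 18, doesn't match → No match.
8: 8 = 3·2 + 2, 8 < 18, doesn't match → No match.
36: 36 = 3·12, 36 ≥ 18, passes → Match.
24: 24 = 3·8, 24 ≥ 18, passes → Match.

No match, No match, No match, Match, Match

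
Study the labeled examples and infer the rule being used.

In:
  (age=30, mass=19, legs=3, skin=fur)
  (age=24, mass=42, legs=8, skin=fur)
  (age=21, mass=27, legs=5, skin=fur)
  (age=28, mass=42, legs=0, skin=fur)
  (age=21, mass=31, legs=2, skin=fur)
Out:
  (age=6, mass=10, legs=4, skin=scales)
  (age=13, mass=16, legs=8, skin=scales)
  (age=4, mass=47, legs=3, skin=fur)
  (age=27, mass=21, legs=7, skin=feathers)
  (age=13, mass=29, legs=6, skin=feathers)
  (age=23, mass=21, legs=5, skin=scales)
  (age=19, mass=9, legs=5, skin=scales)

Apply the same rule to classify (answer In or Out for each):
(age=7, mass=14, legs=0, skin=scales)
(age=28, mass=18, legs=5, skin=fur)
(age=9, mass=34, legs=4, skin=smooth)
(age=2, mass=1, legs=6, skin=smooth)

Out, In, Out, Out

The classifier is using: skin is fur AND age ≥ 6.
(age=7, mass=14, legs=0, skin=scales): Out (skin is scales, age = 7). (age=28, mass=18, legs=5, skin=fur): In (skin is fur, age = 28). (age=9, mass=34, legs=4, skin=smooth): Out (skin is smooth, age = 9). (age=2, mass=1, legs=6, skin=smooth): Out (skin is smooth, age = 2).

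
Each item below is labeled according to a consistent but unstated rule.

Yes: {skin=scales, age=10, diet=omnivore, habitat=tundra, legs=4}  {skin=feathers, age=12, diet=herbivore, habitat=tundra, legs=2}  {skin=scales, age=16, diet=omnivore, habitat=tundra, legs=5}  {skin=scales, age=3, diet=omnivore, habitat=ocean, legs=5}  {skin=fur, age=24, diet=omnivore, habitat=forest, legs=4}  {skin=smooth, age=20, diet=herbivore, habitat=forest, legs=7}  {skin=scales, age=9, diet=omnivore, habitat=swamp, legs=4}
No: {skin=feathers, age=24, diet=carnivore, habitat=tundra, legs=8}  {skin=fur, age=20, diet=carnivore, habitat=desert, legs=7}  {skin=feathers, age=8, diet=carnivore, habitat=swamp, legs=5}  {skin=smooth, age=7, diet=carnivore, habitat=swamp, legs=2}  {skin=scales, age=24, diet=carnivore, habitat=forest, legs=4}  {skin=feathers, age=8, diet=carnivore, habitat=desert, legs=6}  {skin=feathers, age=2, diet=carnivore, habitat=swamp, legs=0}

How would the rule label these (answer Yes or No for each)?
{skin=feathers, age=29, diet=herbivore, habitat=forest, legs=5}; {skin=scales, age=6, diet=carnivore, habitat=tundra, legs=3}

Looking at the examples, the only property every 'Yes' case has and every 'No' case lacks is: diet is not carnivore.
{skin=feathers, age=29, diet=herbivore, habitat=forest, legs=5}: diet is herbivore, meets the rule → Yes.
{skin=scales, age=6, diet=carnivore, habitat=tundra, legs=3}: diet is carnivore, does not pass → No.

Yes, No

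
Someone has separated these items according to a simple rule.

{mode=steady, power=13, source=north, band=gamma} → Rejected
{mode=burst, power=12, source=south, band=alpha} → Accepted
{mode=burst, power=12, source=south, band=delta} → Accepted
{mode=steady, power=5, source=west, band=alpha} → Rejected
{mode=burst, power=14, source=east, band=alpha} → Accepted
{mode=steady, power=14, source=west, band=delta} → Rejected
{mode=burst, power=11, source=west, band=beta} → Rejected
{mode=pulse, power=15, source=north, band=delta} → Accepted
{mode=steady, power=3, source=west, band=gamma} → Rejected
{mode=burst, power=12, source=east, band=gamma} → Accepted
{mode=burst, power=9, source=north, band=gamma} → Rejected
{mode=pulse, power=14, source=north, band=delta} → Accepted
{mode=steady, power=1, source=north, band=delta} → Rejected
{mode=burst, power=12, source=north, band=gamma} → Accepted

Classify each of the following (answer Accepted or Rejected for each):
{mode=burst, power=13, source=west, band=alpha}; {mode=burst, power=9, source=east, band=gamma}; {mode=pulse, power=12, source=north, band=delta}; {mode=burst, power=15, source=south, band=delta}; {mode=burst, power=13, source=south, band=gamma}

Accepted, Rejected, Accepted, Accepted, Accepted

The rule appears to be: mode is not steady AND power ≥ 12.
{mode=burst, power=13, source=west, band=alpha} — mode is burst, power = 13, hence Accepted.
{mode=burst, power=9, source=east, band=gamma} — mode is burst, power = 9, hence Rejected.
{mode=pulse, power=12, source=north, band=delta} — mode is pulse, power = 12, hence Accepted.
{mode=burst, power=15, source=south, band=delta} — mode is burst, power = 15, hence Accepted.
{mode=burst, power=13, source=south, band=gamma} — mode is burst, power = 13, hence Accepted.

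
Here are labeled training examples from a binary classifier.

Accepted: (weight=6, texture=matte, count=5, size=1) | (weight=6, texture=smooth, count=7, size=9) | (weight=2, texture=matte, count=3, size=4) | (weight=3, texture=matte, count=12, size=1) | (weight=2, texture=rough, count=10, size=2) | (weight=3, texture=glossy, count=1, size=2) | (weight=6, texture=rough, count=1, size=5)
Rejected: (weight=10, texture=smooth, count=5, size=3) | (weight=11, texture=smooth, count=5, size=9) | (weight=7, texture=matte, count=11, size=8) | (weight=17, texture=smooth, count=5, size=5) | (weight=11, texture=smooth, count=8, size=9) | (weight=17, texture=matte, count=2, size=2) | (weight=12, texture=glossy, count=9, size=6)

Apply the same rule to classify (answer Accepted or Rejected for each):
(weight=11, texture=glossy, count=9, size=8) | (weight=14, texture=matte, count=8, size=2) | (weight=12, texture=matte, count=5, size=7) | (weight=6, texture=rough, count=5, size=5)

Rejected, Rejected, Rejected, Accepted

The rule appears to be: weight ≤ 6.
(weight=11, texture=glossy, count=9, size=8): Rejected (weight = 11).
(weight=14, texture=matte, count=8, size=2): Rejected (weight = 14).
(weight=12, texture=matte, count=5, size=7): Rejected (weight = 12).
(weight=6, texture=rough, count=5, size=5): Accepted (weight = 6).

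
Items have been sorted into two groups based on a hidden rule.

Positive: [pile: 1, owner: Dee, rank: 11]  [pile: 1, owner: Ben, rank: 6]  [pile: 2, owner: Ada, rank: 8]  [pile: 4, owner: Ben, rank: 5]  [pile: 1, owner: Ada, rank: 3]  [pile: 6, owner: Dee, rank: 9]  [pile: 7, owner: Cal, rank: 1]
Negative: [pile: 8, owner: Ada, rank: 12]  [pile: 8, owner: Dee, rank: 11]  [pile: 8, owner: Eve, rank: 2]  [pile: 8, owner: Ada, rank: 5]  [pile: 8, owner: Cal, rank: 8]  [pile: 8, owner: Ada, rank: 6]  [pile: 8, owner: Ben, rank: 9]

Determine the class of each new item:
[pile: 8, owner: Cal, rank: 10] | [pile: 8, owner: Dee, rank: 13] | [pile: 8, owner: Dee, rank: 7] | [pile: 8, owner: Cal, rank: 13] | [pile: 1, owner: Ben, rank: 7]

Rule: pile ≤ 7. This holds for each 'Positive' example and fails for each 'Negative' one.
[pile: 8, owner: Cal, rank: 10]: pile = 8, doesn't qualify → Negative.
[pile: 8, owner: Dee, rank: 13]: pile = 8, doesn't qualify → Negative.
[pile: 8, owner: Dee, rank: 7]: pile = 8, doesn't qualify → Negative.
[pile: 8, owner: Cal, rank: 13]: pile = 8, doesn't qualify → Negative.
[pile: 1, owner: Ben, rank: 7]: pile = 1, passes → Positive.

Negative, Negative, Negative, Negative, Positive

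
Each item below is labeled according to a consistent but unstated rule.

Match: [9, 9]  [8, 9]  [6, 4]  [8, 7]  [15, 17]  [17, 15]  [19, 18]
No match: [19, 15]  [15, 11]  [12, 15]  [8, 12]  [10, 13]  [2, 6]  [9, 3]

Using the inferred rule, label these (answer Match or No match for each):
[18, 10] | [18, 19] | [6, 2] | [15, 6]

The pattern is that an item is 'Match' exactly when: |first − second| ≤ 2.
[18, 10] → |18−10| = 8 → No match. [18, 19] → |18−19| = 1 → Match. [6, 2] → |6−2| = 4 → No match. [15, 6] → |15−6| = 9 → No match.

No match, Match, No match, No match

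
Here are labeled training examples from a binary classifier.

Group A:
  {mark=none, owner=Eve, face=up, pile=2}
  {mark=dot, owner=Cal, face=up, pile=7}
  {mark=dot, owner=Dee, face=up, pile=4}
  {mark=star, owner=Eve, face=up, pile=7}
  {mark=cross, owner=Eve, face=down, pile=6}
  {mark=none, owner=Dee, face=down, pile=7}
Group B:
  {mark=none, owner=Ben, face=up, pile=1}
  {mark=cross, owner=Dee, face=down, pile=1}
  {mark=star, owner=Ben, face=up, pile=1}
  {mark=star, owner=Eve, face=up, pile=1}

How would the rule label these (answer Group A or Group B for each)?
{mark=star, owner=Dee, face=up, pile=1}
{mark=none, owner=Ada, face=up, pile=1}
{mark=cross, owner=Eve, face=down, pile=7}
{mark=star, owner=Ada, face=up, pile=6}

Group B, Group B, Group A, Group A

One predicate separates the groups cleanly: pile ≥ 2.
Group B: {mark=star, owner=Dee, face=up, pile=1}, since pile = 1.
Group B: {mark=none, owner=Ada, face=up, pile=1}, since pile = 1.
Group A: {mark=cross, owner=Eve, face=down, pile=7}, since pile = 7.
Group A: {mark=star, owner=Ada, face=up, pile=6}, since pile = 6.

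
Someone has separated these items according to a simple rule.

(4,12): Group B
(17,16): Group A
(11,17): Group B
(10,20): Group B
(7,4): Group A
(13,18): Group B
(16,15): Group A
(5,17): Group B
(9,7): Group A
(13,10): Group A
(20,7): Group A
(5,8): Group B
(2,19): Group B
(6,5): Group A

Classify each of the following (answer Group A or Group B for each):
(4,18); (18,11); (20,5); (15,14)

The pattern is that an item is 'Group A' exactly when: first > second.
Group B: (4,18), since 4 < 18. Group A: (18,11), since 18 > 11. Group A: (20,5), since 20 > 5. Group A: (15,14), since 15 > 14.

Group B, Group A, Group A, Group A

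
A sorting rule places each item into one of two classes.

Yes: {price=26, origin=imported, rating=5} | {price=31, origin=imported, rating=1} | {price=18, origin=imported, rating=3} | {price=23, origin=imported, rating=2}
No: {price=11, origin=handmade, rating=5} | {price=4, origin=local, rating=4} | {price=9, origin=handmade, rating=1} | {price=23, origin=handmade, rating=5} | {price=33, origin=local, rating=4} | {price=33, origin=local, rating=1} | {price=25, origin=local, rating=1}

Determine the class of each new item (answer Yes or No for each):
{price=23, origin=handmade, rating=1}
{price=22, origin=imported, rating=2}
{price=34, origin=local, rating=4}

Rule: origin is imported. This holds for each 'Yes' example and fails for each 'No' one.
{price=23, origin=handmade, rating=1} → origin is handmade → No.
{price=22, origin=imported, rating=2} → origin is imported → Yes.
{price=34, origin=local, rating=4} → origin is local → No.

No, Yes, No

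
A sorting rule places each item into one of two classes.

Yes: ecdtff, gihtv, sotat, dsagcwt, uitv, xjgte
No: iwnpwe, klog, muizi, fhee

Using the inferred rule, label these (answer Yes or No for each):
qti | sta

A rule that fits every label: contains 't' — true of each 'Yes' example, false of each 'No' one.
qti: Yes (has 't').
sta: Yes (has 't').

Yes, Yes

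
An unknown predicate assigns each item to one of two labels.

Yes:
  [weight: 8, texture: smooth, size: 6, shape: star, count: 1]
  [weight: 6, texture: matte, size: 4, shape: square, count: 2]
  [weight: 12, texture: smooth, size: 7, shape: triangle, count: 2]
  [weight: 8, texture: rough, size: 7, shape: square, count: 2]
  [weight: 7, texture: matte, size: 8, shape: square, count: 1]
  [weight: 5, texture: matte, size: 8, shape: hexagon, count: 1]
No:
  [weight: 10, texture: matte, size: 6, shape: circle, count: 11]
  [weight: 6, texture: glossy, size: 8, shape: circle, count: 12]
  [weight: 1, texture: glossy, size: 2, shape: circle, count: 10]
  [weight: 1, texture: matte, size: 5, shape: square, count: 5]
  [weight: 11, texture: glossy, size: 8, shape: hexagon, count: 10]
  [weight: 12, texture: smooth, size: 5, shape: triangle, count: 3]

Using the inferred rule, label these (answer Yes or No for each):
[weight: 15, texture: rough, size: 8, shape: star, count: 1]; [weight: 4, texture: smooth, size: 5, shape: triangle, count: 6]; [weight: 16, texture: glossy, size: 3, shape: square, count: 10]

Yes, No, No

'Yes' ⟺ count ≤ 2.
[weight: 15, texture: rough, size: 8, shape: star, count: 1]: Yes (count = 1).
[weight: 4, texture: smooth, size: 5, shape: triangle, count: 6]: No (count = 6).
[weight: 16, texture: glossy, size: 3, shape: square, count: 10]: No (count = 10).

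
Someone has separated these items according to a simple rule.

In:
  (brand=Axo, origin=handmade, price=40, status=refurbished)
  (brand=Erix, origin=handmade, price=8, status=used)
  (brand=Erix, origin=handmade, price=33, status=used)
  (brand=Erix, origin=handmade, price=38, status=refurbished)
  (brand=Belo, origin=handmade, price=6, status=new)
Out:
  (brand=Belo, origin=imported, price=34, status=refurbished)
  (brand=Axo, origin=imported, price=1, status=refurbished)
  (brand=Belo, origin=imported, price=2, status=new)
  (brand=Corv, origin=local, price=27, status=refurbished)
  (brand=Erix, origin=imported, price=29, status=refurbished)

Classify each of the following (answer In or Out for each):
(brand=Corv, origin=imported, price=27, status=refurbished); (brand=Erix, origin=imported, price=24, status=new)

Out, Out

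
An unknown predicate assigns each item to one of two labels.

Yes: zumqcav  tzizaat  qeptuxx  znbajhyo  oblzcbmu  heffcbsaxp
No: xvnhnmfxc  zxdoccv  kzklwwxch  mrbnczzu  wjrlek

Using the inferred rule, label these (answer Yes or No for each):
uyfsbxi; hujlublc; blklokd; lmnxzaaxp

Yes, Yes, No, Yes

'Yes' ⟺ has ≥ 2 vowels.
uyfsbxi: 2 vowels — satisfies this, so Yes.
hujlublc: 2 vowels — satisfies this, so Yes.
blklokd: 1 vowel — lacks this property, so No.
lmnxzaaxp: 2 vowels — satisfies this, so Yes.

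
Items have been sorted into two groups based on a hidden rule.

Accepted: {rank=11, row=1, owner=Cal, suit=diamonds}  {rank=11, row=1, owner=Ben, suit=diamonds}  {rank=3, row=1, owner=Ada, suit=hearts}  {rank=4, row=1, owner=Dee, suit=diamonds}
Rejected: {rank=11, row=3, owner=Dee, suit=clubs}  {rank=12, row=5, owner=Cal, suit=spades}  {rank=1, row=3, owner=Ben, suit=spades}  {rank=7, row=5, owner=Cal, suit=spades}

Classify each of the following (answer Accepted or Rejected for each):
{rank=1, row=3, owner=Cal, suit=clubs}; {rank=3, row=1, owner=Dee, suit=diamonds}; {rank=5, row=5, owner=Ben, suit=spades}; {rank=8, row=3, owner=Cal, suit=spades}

Rejected, Accepted, Rejected, Rejected

'Accepted' ⟺ row = 1.
{rank=1, row=3, owner=Cal, suit=clubs} — row = 3, hence Rejected.
{rank=3, row=1, owner=Dee, suit=diamonds} — row = 1, hence Accepted.
{rank=5, row=5, owner=Ben, suit=spades} — row = 5, hence Rejected.
{rank=8, row=3, owner=Cal, suit=spades} — row = 3, hence Rejected.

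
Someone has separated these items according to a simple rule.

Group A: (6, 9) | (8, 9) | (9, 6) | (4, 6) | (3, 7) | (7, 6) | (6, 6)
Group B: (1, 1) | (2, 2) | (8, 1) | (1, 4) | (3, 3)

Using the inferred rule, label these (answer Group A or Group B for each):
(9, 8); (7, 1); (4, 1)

Group A, Group B, Group B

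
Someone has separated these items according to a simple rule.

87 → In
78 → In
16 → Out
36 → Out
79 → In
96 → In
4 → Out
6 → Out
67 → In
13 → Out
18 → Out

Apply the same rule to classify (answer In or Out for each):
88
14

The simplest hypothesis consistent with all the labels is: at least 67.
88: In (88 ≥ 67).
14: Out (14 < 67).

In, Out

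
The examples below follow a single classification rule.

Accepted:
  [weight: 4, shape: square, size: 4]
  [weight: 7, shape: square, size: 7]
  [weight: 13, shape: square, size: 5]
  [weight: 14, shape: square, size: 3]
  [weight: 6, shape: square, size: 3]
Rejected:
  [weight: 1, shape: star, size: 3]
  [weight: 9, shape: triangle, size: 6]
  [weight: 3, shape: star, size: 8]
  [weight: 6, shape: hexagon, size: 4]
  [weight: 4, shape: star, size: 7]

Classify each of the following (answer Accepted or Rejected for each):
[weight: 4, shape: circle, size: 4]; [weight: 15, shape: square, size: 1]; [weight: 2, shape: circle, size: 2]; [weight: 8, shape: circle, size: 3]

Rejected, Accepted, Rejected, Rejected

Comparing the two groups points to one rule — shape is square.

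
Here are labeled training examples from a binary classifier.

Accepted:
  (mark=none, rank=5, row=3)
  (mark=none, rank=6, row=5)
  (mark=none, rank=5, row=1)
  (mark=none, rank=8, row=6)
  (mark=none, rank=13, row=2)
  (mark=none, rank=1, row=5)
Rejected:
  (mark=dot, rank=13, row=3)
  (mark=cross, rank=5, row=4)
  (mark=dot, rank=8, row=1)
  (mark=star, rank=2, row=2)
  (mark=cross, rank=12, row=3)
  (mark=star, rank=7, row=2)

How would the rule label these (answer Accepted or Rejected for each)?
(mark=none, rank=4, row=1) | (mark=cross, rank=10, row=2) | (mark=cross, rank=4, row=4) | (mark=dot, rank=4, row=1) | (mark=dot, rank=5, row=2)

Accepted, Rejected, Rejected, Rejected, Rejected

The common property of the 'Accepted' items is: mark is none. No 'Rejected' item has it.
Accepted: (mark=none, rank=4, row=1), since mark is none.
Rejected: (mark=cross, rank=10, row=2), since mark is cross.
Rejected: (mark=cross, rank=4, row=4), since mark is cross.
Rejected: (mark=dot, rank=4, row=1), since mark is dot.
Rejected: (mark=dot, rank=5, row=2), since mark is dot.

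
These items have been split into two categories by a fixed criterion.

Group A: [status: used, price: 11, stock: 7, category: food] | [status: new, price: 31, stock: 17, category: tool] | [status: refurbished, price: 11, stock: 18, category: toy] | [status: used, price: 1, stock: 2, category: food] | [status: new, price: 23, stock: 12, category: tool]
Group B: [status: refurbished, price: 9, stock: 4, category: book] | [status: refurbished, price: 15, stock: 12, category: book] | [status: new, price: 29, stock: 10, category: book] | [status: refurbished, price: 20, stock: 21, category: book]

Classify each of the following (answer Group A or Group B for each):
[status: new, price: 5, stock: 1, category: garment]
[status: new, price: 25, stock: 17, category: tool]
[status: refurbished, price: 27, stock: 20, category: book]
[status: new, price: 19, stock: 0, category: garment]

Group A, Group A, Group B, Group A

The rule appears to be: category is not book.
[status: new, price: 5, stock: 1, category: garment]: Group A (category is garment).
[status: new, price: 25, stock: 17, category: tool]: Group A (category is tool).
[status: refurbished, price: 27, stock: 20, category: book]: Group B (category is book).
[status: new, price: 19, stock: 0, category: garment]: Group A (category is garment).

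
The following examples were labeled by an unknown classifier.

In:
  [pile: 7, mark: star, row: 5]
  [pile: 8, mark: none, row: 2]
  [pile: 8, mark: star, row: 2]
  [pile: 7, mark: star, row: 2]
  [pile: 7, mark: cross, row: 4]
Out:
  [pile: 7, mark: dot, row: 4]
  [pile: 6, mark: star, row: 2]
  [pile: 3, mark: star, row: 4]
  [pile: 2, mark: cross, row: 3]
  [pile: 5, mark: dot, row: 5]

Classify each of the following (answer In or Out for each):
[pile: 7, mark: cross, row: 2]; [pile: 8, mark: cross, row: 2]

The rule appears to be: mark is not dot AND pile ≥ 7.
[pile: 7, mark: cross, row: 2] → mark is cross, pile = 7 → In. [pile: 8, mark: cross, row: 2] → mark is cross, pile = 8 → In.

In, In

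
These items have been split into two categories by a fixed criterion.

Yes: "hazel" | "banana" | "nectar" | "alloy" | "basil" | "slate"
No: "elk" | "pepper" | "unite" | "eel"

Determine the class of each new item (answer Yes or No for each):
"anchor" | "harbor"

Rule: contains 'a'. This holds for each 'Yes' example and fails for each 'No' one.
"anchor": has 'a', qualifies → Yes. "harbor": has 'a', qualifies → Yes.

Yes, Yes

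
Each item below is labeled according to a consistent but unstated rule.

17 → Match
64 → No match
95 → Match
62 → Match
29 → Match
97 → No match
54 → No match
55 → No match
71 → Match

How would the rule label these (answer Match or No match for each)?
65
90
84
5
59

Match, No match, No match, Match, Match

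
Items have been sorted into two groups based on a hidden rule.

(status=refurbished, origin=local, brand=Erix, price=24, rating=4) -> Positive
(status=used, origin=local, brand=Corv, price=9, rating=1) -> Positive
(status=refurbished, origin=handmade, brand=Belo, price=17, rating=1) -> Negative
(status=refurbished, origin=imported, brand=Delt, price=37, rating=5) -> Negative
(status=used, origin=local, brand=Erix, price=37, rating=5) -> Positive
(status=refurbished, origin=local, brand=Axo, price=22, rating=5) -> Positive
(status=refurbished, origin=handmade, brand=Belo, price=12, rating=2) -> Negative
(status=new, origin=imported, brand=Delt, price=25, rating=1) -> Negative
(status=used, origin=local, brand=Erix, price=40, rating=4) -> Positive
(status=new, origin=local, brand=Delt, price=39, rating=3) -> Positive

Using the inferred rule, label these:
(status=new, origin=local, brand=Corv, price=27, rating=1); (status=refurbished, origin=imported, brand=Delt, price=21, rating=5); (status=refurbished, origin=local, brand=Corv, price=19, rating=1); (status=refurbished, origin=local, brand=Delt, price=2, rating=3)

Positive, Negative, Positive, Positive

The pattern is that an item is 'Positive' exactly when: origin is local.
Positive: (status=new, origin=local, brand=Corv, price=27, rating=1), since origin is local.
Negative: (status=refurbished, origin=imported, brand=Delt, price=21, rating=5), since origin is imported.
Positive: (status=refurbished, origin=local, brand=Corv, price=19, rating=1), since origin is local.
Positive: (status=refurbished, origin=local, brand=Delt, price=2, rating=3), since origin is local.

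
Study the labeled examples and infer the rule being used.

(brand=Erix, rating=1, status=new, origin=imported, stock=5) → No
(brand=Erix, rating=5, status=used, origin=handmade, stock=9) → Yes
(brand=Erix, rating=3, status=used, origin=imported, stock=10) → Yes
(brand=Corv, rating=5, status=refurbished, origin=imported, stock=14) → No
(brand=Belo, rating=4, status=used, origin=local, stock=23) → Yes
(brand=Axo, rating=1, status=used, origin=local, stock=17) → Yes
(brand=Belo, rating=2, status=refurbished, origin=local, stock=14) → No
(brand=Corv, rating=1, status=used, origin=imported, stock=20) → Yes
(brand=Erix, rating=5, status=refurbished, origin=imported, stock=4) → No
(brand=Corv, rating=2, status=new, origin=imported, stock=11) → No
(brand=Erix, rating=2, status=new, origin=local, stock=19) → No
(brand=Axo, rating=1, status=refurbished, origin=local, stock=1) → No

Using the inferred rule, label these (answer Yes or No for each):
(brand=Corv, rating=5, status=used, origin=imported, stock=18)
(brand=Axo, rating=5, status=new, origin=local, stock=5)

Comparing the two groups points to one rule — status is used.
(brand=Corv, rating=5, status=used, origin=imported, stock=18) — status is used, hence Yes. (brand=Axo, rating=5, status=new, origin=local, stock=5) — status is new, hence No.

Yes, No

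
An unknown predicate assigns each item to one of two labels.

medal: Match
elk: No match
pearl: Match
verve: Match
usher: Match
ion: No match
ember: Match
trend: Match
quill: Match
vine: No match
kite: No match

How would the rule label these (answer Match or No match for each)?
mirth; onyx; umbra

Match, No match, Match

One predicate separates the groups cleanly: length 5.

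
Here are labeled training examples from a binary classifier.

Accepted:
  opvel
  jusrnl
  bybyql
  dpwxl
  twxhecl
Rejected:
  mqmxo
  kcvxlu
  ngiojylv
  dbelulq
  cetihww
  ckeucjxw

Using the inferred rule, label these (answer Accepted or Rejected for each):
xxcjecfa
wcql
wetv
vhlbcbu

Rejected, Accepted, Rejected, Rejected

Rule: ends with 'l'. This holds for each 'Accepted' example and fails for each 'Rejected' one.
xxcjecfa: ends with 'a', fails this test → Rejected. wcql: ends with 'l', meets the rule → Accepted. wetv: ends with 'v', fails this test → Rejected. vhlbcbu: ends with 'u', fails this test → Rejected.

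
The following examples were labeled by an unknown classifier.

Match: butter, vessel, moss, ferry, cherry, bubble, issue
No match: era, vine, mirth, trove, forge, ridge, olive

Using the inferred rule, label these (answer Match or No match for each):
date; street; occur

No match, Match, Match

A rule that fits every label: has a double letter — true of each 'Match' example, false of each 'No match' one.
date → no doubled letter → No match. street → 'ee' doubled → Match. occur → 'cc' doubled → Match.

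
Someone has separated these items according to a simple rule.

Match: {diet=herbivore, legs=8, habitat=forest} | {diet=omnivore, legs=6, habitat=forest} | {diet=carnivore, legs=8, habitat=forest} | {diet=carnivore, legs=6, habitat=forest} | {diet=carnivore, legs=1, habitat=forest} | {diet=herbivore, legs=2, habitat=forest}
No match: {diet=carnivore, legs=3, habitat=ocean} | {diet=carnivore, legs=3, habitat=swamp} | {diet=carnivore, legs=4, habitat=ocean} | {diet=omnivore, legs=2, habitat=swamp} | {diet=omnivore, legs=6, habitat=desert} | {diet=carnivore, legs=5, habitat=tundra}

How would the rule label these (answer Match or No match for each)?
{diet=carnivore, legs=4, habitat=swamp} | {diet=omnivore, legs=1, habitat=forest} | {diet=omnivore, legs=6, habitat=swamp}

No match, Match, No match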